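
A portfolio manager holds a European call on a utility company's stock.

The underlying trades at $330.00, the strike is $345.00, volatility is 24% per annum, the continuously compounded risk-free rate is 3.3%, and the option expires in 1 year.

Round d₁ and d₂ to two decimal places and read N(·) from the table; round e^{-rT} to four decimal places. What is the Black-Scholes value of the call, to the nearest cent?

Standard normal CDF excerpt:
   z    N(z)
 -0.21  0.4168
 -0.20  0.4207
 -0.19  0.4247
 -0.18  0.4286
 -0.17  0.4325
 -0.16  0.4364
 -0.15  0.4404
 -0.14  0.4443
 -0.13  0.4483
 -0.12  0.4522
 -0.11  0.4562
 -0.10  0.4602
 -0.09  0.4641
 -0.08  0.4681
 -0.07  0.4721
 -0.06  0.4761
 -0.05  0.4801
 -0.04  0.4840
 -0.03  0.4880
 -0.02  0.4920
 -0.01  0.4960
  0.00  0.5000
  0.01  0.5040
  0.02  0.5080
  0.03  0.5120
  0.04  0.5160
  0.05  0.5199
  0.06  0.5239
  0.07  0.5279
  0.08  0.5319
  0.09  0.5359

T = 1;  σ√T = 0.2400
d₁ = [ln(330/345) + (0.033 + ½·0.24²)·1] / (σ√T) = (-0.0445 + 0.0618) / 0.2400 = 0.0723 ≈ 0.07
d₂ = 0.0723 − 0.2400 = -0.1677 ≈ -0.17
exp(−rT) = exp(−0.033·1) = 0.9675
N(d₁) = N(0.07) = 0.5279;  N(d₂) = N(-0.17) = 0.4325
C = 330·0.5279 − 345·0.9675·0.4325 = 174.2070 − 144.3631 = 29.8439

$29.84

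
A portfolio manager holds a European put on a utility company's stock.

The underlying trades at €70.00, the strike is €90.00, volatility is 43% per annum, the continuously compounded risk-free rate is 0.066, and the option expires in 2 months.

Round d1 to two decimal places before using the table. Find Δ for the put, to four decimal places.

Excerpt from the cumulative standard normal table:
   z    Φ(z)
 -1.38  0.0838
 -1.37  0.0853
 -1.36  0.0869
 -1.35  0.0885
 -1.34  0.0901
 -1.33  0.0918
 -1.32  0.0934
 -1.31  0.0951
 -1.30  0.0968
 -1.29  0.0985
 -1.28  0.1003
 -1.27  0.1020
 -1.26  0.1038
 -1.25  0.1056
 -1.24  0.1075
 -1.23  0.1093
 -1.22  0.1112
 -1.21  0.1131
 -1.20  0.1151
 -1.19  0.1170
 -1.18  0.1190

-0.8997

T = 0.1667;  σ√T = 0.1755
d₁ = [ln(70/90) + (0.066 + 0.43²/2)·0.1667] / 0.1755 = [-0.2513 + 0.0264] / 0.1755 = -1.2812 ≈ -1.28
N(d₁) = N(-1.28) = 0.1003
Δ_put = N(d₁) − 1 = 0.1003 − 1 = -0.8997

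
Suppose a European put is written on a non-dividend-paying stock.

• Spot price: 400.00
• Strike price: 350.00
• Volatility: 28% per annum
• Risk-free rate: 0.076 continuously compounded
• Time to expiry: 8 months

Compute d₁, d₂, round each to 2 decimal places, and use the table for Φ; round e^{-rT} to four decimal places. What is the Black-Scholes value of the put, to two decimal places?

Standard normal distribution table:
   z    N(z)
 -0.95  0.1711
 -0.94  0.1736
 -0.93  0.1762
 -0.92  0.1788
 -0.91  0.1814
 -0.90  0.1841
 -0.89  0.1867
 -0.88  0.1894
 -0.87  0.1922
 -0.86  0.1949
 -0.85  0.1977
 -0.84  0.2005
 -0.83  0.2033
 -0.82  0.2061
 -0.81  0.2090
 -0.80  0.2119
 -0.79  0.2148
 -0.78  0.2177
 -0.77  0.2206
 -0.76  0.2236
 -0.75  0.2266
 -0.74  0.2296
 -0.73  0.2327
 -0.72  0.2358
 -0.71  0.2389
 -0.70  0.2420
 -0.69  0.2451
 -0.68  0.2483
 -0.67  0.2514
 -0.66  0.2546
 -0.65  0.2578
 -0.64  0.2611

10.03

σ√T = 0.28 × 0.8165 = 0.2286
d₁ = [ln(400/350) + (0.076 + 0.28²/2)·0.6667] / 0.2286 = [0.1335 + 0.0768] / 0.2286 = 0.9200 ⇒ 0.92
d₂ = d₁ − σ√T = 0.9200 − 0.2286 = 0.6914 ⇒ 0.69
exp(−rT) = exp(−0.076·0.6667) = 0.9506
P = 350·0.9506·N(-0.69) − 400·N(-0.92) = 350·0.9506·0.2451 − 400·0.1788 = 81.5472 − 71.5200 = 10.0272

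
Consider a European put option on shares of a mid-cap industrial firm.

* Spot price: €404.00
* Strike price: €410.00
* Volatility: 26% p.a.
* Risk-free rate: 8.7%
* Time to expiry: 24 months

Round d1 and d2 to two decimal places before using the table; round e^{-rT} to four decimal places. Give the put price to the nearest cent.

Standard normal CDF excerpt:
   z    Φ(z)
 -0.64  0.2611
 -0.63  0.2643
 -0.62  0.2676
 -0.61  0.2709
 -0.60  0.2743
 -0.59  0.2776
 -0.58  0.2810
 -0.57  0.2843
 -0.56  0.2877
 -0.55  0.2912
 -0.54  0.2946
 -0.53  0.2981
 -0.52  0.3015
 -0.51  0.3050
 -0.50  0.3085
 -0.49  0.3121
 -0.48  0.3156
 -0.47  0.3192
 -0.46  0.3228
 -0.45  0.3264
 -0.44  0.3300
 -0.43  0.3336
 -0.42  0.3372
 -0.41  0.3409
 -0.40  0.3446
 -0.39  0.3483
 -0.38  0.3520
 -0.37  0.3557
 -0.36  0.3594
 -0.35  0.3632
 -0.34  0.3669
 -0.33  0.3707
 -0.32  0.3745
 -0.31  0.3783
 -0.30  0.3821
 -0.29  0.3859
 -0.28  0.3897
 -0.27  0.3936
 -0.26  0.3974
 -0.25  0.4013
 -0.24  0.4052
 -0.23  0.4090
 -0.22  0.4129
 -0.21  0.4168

€30.15

σ√T = 0.26 × 1.4142 = 0.3677
d₁ = [ln(404/410) + (0.087 + 0.26²/2)·2] / 0.3677 = [-0.0147 + 0.2416] / 0.3677 = 0.6170 ⇒ 0.62
d₂ = d₁ − σ√T = 0.6170 − 0.3677 = 0.2493 ⇒ 0.25
e^(−rT) = e^(−0.087·2) = 0.8403
N(−d₂) = N(-0.25) = 0.4013;  N(−d₁) = N(-0.62) = 0.2676
P = 410·0.8403·0.4013 − 404·0.2676 = 138.2571 − 108.1104 = 30.1467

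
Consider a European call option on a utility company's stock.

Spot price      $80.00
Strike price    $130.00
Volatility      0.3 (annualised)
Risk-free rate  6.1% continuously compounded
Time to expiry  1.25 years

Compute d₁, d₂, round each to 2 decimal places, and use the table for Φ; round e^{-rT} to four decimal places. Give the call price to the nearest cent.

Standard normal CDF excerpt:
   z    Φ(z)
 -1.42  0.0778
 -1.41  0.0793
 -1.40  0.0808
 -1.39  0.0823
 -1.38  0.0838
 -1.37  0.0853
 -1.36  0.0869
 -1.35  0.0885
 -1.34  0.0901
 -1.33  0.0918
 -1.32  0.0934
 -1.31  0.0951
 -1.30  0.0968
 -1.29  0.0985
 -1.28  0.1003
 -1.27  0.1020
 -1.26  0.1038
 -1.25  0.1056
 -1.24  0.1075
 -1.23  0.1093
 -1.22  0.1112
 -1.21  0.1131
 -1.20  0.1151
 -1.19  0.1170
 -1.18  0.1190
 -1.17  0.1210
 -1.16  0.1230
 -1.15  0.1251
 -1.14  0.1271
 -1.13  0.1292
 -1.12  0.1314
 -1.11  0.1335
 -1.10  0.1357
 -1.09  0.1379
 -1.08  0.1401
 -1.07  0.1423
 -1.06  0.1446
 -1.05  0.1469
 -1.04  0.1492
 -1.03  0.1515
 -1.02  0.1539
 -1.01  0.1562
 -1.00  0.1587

σ√T = 0.3·√1.25 = 0.3354
d₁ = [ln(80/130) + (0.061 + 0.3²/2)·1.25] / 0.3354 = [-0.4855 + 0.1325] / 0.3354 = -1.0525 → -1.05
d₂ = d₁ − σ√T = -1.0525 − 0.3354 = -1.3879 → -1.39
e^(−rT) = e^(−0.061·1.25) = 0.9266
N(d₁) = N(-1.05) = 0.1469;  N(d₂) = N(-1.39) = 0.0823
C = 80·0.1469 − 130·0.9266·0.0823 = 11.7520 − 9.9137 = 1.8383

$1.84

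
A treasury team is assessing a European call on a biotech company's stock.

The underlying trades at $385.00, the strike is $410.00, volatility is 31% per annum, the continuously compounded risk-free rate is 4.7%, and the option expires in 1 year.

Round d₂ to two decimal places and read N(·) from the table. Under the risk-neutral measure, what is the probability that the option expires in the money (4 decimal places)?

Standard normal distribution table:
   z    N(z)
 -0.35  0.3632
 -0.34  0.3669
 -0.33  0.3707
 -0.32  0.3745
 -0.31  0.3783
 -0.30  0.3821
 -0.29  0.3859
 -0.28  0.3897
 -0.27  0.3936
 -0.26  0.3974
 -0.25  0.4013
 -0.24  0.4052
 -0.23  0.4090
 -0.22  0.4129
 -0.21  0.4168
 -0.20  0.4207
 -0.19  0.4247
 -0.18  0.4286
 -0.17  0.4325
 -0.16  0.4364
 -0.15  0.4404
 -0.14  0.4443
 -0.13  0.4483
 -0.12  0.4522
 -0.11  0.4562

σ√T = 0.31 × 1.0000 = 0.3100
d₁ = [ln(385/410) + (0.047 + 0.31²/2)·1] / 0.3100 = [-0.0629 + 0.0950] / 0.3100 = 0.1037 which rounds to 0.10
d₂ = d₁ − σ√T = 0.1037 − 0.3100 = -0.2063 which rounds to -0.21
Pr(exercise) under Q = N(d₂) = 0.4168

0.4168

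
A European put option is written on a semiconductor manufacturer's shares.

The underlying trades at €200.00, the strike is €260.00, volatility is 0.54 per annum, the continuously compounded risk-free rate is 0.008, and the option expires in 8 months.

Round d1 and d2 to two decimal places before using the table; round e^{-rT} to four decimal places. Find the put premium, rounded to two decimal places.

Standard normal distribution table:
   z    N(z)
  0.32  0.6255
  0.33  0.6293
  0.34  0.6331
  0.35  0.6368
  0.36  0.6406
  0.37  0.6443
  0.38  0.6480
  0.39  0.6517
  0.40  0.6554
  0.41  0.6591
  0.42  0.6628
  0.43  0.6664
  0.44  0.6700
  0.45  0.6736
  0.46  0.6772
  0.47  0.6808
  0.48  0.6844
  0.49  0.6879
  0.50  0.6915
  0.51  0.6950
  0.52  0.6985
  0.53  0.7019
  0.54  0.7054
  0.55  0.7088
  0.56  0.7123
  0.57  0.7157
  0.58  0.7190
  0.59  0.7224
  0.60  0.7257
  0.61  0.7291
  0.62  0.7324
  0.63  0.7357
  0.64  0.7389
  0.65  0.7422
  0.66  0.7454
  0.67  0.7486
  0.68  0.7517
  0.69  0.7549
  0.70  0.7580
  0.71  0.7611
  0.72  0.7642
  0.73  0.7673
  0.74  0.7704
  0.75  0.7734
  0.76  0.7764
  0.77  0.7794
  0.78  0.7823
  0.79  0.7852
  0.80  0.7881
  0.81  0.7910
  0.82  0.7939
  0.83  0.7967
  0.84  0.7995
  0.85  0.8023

σ√T = 0.54 × 0.8165 = 0.4409
ln(S/K) + (r + σ²/2)T = ln(200/260) + (0.008 + 0.54²/2)·0.6667 = -0.2624 + 0.1025 = -0.1598
d₁ = -0.1598 / 0.4409 = -0.3625 → -0.36
d₂ = d₁ − σ√T = -0.3625 − 0.4409 = -0.8034 → -0.80
exp(−rT) = exp(−0.008·0.6667) = 0.9947
N(−d₂) = N(0.80) = 0.7881;  N(−d₁) = N(0.36) = 0.6406
P = 260·0.9947·0.7881 − 200·0.6406 = 203.8200 − 128.1200 = 75.7000

€75.70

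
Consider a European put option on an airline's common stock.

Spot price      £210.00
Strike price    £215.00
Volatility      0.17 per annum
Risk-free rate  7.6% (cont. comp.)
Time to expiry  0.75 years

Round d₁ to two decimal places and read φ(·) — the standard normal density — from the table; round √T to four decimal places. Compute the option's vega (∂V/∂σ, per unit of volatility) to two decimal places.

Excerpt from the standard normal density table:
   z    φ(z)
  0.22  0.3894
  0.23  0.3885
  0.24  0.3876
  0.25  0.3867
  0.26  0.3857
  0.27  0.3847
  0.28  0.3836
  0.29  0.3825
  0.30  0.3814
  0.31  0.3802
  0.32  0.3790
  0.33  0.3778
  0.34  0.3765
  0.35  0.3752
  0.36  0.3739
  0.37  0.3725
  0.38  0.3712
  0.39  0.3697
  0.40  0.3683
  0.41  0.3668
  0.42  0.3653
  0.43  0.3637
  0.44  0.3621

σ√T = 0.17 × 0.8660 = 0.1472
d₁ = [ln(210/215) + (0.076 + ½·0.17²)·0.75] / (σ√T) = (-0.0235 + 0.0678) / 0.1472 = 0.3009 → 0.30
√T = √0.75 = 0.8660
φ(d₁) = φ(0.30) = 0.3814
vega = S·φ(d₁)·√T = 210·0.3814·0.8660 = 69.3614
(Call and put vega coincide under Black-Scholes.)

69.36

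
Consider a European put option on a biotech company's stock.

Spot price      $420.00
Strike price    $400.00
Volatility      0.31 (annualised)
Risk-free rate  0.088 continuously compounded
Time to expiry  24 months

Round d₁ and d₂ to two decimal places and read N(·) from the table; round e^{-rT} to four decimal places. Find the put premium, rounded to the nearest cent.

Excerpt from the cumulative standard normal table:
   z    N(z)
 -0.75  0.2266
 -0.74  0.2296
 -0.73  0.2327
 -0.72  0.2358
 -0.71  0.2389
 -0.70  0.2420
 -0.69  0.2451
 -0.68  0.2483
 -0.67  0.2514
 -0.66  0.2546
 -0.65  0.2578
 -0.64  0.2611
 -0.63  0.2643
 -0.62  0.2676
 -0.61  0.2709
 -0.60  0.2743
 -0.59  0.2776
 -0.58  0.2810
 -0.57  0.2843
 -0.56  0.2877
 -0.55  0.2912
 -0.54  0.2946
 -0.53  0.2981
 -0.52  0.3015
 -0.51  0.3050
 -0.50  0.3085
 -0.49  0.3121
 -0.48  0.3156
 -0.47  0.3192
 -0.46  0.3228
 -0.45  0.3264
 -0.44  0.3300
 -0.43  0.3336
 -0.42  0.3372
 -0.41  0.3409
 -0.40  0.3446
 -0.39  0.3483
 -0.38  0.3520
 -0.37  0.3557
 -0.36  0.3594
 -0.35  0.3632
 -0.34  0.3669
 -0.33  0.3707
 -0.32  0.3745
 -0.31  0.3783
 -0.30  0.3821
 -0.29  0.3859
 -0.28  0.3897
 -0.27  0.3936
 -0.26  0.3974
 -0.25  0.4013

σ√T = 0.31 × 1.4142 = 0.4384
d₁ = [ln(420/400) + (0.088 + 0.31²/2)·2] / 0.4384 = [0.0488 + 0.2721] / 0.4384 = 0.7319 ⇒ 0.73
d₂ = d₁ − σ√T = 0.7319 − 0.4384 = 0.2935 ⇒ 0.29
e^(−rT) = e^(−0.088·2) = 0.8386
P = 400·0.8386·N(-0.29) − 420·N(-0.73) = 400·0.8386·0.3859 − 420·0.2327 = 129.4463 − 97.7340 = 31.7123

$31.71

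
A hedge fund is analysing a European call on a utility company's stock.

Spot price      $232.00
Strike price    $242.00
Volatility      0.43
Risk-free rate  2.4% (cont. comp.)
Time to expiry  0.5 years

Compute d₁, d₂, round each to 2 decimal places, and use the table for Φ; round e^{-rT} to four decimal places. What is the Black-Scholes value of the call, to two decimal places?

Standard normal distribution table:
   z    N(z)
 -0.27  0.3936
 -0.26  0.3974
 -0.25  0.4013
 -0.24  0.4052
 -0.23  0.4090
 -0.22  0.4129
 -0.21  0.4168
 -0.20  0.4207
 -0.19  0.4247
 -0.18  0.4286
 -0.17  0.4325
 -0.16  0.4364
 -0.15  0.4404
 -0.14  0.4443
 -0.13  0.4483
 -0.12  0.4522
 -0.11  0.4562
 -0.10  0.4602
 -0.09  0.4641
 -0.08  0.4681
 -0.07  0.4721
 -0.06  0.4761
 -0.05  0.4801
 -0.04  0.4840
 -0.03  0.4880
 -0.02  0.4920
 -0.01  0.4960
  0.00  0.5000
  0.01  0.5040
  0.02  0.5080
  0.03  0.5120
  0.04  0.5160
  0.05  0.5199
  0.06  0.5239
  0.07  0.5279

$24.66

T = 0.5;  σ√T = 0.3041
d₁ = [ln(232/242) + (0.024 + 0.43²/2)·0.5] / 0.3041 = [-0.0422 + 0.0582] / 0.3041 = 0.0527 ⇒ 0.05
d₂ = d₁ − σ√T = 0.0527 − 0.3041 = -0.2514 ⇒ -0.25
exp(−rT) = exp(−0.024·0.5) = 0.9881
N(d₁) = N(0.05) = 0.5199;  N(d₂) = N(-0.25) = 0.4013
C = 232·0.5199 − 242·0.9881·0.4013 = 120.6168 − 95.9589 = 24.6579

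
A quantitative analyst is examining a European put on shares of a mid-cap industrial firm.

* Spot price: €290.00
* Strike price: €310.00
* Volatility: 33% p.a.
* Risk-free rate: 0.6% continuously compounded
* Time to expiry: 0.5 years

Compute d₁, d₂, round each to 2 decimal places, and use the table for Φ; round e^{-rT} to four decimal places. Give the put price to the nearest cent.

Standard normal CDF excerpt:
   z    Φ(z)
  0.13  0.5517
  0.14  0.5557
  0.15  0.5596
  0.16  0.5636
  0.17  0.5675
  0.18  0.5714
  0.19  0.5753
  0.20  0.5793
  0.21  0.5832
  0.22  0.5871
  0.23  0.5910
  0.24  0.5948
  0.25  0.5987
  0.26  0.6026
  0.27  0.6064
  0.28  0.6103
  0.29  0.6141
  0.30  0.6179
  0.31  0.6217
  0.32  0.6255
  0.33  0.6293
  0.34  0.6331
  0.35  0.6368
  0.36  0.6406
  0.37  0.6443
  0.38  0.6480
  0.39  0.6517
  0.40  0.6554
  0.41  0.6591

T = 0.5;  σ√T = 0.2333
d₁ = [ln(290/310) + (0.006 + 0.33²/2)·0.5] / 0.2333 = [-0.0667 + 0.0302] / 0.2333 = -0.1563 ≈ -0.16
d₂ = d₁ − σ√T = -0.1563 − 0.2333 = -0.3896 ≈ -0.39
e^(−rT) = e^(−0.006·0.5) = 0.9970
N(−d₂) = N(0.39) = 0.6517;  N(−d₁) = N(0.16) = 0.5636
P = 310·0.9970·0.6517 − 290·0.5636 = 201.4209 − 163.4440 = 37.9769

€37.98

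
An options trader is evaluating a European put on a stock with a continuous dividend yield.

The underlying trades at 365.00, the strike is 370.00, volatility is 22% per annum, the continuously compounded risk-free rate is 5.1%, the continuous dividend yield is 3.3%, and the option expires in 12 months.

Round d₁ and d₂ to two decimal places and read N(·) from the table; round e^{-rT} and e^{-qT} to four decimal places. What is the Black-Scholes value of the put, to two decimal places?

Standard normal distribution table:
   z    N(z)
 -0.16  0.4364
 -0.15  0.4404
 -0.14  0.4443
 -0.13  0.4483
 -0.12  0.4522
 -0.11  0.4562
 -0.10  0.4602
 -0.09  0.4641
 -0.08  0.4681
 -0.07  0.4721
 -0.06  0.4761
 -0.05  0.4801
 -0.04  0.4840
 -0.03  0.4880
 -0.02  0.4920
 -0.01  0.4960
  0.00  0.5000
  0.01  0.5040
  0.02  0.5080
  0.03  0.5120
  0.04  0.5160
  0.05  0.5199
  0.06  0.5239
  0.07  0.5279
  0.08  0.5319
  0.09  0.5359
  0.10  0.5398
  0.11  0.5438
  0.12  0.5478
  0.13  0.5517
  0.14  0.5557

30.12

T = 1;  σ√T = 0.2200
d₁ = [ln(365/370) + (0.051 − 0.033 + 0.22²/2)·1] / 0.2200 = [-0.0136 + 0.0422] / 0.2200 = 0.1300 → 0.13
d₂ = d₁ − σ√T = 0.1300 − 0.2200 = -0.0900 → -0.09
exp(−qT) = exp(−0.033·1) = 0.9675;  exp(−rT) = exp(−0.051·1) = 0.9503
P = 370·0.9503·N(0.09) − 365·0.9675·N(-0.13) = 370·0.9503·0.5359 − 365·0.9675·0.4483 = 188.4283 − 158.3115 = 30.1168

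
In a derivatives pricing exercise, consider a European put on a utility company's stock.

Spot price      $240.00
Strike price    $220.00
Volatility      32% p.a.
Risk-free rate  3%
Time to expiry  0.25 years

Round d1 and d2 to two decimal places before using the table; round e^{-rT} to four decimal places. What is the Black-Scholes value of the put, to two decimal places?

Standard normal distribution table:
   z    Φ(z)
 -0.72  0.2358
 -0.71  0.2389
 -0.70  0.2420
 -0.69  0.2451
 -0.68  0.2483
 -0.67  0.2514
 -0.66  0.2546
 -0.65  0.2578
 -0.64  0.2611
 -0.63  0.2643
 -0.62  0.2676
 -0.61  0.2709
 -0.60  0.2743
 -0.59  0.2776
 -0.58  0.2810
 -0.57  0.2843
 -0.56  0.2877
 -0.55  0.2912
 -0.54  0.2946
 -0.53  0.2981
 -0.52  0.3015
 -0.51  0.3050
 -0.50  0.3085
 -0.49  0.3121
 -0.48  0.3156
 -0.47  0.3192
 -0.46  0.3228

$6.26

T = 0.25;  σ√T = 0.1600
d₁ = [ln(240/220) + (0.03 + 0.32²/2)·0.25] / 0.1600 = [0.0870 + 0.0203] / 0.1600 = 0.6707 ⇒ 0.67
d₂ = d₁ − σ√T = 0.6707 − 0.1600 = 0.5107 ⇒ 0.51
exp(−rT) = exp(−0.03·0.25) = 0.9925
N(−d₂) = N(-0.51) = 0.3050;  N(−d₁) = N(-0.67) = 0.2514
P = 220·0.9925·0.3050 − 240·0.2514 = 66.5968 − 60.3360 = 6.2607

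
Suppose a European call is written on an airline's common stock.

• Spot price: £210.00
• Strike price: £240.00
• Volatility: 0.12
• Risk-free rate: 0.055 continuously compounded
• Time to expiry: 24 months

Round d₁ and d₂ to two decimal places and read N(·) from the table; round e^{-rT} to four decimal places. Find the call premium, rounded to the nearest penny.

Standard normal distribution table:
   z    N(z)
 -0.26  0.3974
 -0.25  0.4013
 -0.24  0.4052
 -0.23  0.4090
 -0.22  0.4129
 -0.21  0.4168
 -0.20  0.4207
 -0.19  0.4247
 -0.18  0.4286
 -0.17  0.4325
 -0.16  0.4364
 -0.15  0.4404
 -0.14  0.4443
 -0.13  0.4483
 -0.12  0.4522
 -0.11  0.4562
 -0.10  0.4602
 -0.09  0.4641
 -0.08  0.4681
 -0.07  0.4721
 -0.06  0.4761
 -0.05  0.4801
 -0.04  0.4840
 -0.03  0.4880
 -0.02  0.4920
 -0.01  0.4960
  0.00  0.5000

£12.05

σ√T = 0.12·√2 = 0.1697
d₁ = [ln(210/240) + (0.055 + 0.12²/2)·2] / 0.1697 = [-0.1335 + 0.1244] / 0.1697 = -0.0538 → -0.05
d₂ = d₁ − σ√T = -0.0538 − 0.1697 = -0.2235 → -0.22
exp(−rT) = exp(−0.055·2) = 0.8958
N(d₁) = N(-0.05) = 0.4801;  N(d₂) = N(-0.22) = 0.4129
C = 210·0.4801 − 240·0.8958·0.4129 = 100.8210 − 88.7702 = 12.0508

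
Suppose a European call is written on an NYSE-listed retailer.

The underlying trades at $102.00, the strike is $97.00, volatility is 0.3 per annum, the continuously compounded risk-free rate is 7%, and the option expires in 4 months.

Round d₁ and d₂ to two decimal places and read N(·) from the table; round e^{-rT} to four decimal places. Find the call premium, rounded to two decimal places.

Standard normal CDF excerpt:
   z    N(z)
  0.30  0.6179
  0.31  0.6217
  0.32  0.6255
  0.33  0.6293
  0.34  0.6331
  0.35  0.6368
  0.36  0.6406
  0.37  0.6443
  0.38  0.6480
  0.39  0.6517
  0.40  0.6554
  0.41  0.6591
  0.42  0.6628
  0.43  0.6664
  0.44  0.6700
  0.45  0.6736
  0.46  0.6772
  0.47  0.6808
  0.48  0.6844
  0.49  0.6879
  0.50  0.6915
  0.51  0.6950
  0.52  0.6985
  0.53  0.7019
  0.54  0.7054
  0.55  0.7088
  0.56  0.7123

σ√T = 0.3 × 0.5774 = 0.1732
d₁ = [ln(102/97) + (0.07 + ½·0.3²)·0.3333] / (σ√T) = (0.0503 + 0.0383) / 0.1732 = 0.5115 ≈ 0.51
d₂ = 0.5115 − 0.1732 = 0.3383 ≈ 0.34
e^(−rT) = e^(−0.07·0.3333) = 0.9769
C = 102·N(0.51) − 97·0.9769·N(0.34) = 102·0.6950 − 97·0.9769·0.6331 = 70.8900 − 59.9921 = 10.8979

$10.90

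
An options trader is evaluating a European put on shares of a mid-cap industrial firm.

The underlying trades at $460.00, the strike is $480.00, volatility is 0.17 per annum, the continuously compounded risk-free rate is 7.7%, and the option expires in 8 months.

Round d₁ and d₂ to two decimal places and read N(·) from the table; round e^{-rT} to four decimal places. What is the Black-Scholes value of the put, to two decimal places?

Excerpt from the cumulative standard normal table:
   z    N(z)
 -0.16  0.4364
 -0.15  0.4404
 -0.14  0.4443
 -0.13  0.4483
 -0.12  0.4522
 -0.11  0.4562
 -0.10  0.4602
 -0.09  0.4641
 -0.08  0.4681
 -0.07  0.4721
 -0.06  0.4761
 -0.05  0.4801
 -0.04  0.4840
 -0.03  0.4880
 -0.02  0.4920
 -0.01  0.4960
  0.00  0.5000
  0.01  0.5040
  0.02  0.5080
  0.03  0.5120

$23.61

σ√T = 0.17·√0.6667 = 0.1388
ln(S/K) + (r + σ²/2)T = ln(460/480) + (0.077 + 0.17²/2)·0.6667 = -0.0426 + 0.0610 = 0.0184
d₁ = 0.0184 / 0.1388 = 0.1326 ⇒ 0.13
d₂ = d₁ − σ√T = 0.1326 − 0.1388 = -0.0062 ⇒ -0.01
e^(−rT) = e^(−0.077·0.6667) = 0.9500
N(−d₂) = N(0.01) = 0.5040;  N(−d₁) = N(-0.13) = 0.4483
P = 480·0.9500·0.5040 − 460·0.4483 = 229.8240 − 206.2180 = 23.6060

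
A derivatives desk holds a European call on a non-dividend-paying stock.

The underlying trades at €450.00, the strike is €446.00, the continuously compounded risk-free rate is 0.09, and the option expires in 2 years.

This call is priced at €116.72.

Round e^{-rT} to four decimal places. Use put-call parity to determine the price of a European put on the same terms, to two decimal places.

exp(−rT) = exp(−0.09·2) = 0.8353
Put-call parity: C − P = S − K·e^(−rT) = 450 − 446·0.8353 = 450 − 372.5438 = 77.4562
P = C − (C − P) = 116.72 − (77.4562) = 39.2638

€39.26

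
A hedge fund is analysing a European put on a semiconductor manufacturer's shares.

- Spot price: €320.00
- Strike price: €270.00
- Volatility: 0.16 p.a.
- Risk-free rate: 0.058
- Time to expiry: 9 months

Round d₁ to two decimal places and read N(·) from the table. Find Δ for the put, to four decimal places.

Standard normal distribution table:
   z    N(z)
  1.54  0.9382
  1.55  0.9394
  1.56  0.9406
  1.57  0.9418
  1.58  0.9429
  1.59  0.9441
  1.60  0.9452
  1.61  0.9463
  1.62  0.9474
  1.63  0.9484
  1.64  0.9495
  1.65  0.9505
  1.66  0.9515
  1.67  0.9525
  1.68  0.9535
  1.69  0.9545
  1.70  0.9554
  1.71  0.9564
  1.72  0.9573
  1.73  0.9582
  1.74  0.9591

σ√T = 0.16 × 0.8660 = 0.1386
d₁ = [ln(320/270) + (0.058 + 0.16²/2)·0.75] / 0.1386 = [0.1699 + 0.0531] / 0.1386 = 1.6094 which rounds to 1.61
N(d₁) = N(1.61) = 0.9463
Δ_put = N(d₁) − 1 = 0.9463 − 1 = -0.0537

-0.0537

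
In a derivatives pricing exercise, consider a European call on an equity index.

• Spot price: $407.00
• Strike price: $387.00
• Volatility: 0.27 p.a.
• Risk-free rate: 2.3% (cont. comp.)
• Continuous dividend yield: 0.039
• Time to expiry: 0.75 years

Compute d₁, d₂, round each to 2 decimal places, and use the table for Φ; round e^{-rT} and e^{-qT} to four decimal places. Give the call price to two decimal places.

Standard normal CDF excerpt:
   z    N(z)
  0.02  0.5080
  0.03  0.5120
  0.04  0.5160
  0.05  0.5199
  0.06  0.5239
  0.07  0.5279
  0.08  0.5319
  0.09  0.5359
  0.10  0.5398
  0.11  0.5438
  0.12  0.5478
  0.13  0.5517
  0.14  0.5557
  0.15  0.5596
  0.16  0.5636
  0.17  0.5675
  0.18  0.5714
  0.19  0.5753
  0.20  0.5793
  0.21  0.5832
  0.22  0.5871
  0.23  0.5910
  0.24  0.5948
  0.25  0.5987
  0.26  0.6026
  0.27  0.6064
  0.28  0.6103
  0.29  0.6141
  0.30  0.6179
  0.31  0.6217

σ√T = 0.27·√0.75 = 0.2338
ln(S/K) + (r − q + σ²/2)T = ln(407/387) + (0.023 − 0.039 + 0.27²/2)·0.75 = 0.0504 + 0.0153 = 0.0657
d₁ = 0.0657 / 0.2338 = 0.2811 ≈ 0.28
d₂ = d₁ − σ√T = 0.2811 − 0.2338 = 0.0473 ≈ 0.05
e^(−qT) = e^(−0.039·0.75) = 0.9712;  e^(−rT) = e^(−0.023·0.75) = 0.9829
C = 407·0.9712·N(0.28) − 387·0.9829·N(0.05) = 407·0.9712·0.6103 − 387·0.9829·0.5199 = 241.2384 − 197.7608 = 43.4776

$43.48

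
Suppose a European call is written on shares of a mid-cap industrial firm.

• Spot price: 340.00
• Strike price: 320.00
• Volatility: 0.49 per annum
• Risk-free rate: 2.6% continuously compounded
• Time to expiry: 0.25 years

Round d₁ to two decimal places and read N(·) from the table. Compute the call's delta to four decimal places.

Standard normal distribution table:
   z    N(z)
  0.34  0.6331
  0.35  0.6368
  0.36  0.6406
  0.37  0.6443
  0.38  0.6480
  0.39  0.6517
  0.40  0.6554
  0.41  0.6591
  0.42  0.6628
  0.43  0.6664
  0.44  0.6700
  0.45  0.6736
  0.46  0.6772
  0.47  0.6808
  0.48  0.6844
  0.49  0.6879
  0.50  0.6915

σ√T = 0.49 × 0.5000 = 0.2450
d₁ = [ln(340/320) + (0.026 + 0.49²/2)·0.25] / 0.2450 = [0.0606 + 0.0365] / 0.2450 = 0.3965 ⇒ 0.40
N(d₁) = N(0.40) = 0.6554
Δ_call = N(d₁) = 0.6554

0.6554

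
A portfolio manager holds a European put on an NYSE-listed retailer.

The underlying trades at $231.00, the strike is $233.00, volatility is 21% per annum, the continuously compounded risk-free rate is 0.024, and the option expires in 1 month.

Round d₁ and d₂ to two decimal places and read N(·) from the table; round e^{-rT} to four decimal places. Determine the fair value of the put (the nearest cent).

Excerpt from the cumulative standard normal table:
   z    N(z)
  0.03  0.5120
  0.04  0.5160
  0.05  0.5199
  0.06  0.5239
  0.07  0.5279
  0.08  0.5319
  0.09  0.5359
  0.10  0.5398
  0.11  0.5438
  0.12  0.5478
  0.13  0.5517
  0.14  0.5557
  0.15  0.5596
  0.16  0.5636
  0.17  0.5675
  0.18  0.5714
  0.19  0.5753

σ√T = 0.21 × 0.2887 = 0.0606
d₁ = [ln(231/233) + (0.024 + 0.21²/2)·0.08333] / 0.0606 = [-0.0086 + 0.0038] / 0.0606 = -0.0789 ≈ -0.08
d₂ = d₁ − σ√T = -0.0789 − 0.0606 = -0.1395 ≈ -0.14
exp(−rT) = exp(−0.024·0.08333) = 0.9980
N(−d₂) = N(0.14) = 0.5557;  N(−d₁) = N(0.08) = 0.5319
P = 233·0.9980·0.5557 − 231·0.5319 = 129.2191 − 122.8689 = 6.3502

$6.35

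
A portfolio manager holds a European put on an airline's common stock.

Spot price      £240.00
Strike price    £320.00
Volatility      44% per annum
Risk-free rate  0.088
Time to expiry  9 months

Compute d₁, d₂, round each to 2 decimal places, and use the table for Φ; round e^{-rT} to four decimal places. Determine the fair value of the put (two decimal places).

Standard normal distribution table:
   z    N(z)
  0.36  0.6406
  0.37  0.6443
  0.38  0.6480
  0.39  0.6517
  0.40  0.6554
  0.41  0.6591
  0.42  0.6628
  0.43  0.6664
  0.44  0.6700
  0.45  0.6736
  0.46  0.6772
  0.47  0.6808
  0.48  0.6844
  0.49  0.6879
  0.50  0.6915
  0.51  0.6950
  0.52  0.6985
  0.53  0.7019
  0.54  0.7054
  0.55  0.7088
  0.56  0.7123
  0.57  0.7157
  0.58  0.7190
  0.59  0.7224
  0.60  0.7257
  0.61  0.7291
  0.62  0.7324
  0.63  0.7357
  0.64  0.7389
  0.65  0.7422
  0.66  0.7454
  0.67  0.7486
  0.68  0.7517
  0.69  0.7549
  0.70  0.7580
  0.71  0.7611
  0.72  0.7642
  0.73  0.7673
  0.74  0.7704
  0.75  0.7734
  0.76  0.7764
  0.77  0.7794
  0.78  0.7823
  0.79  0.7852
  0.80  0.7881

T = 0.75;  σ√T = 0.3811
ln(S/K) + (r + σ²/2)T = ln(240/320) + (0.088 + 0.44²/2)·0.75 = -0.2877 + 0.1386 = -0.1491
d₁ = -0.1491 / 0.3811 = -0.3912 → -0.39
d₂ = d₁ − σ√T = -0.3912 − 0.3811 = -0.7723 → -0.77
e^(−rT) = e^(−0.088·0.75) = 0.9361
N(−d₂) = N(0.77) = 0.7794;  N(−d₁) = N(0.39) = 0.6517
P = 320·0.9361·0.7794 − 240·0.6517 = 233.4708 − 156.4080 = 77.0628

£77.06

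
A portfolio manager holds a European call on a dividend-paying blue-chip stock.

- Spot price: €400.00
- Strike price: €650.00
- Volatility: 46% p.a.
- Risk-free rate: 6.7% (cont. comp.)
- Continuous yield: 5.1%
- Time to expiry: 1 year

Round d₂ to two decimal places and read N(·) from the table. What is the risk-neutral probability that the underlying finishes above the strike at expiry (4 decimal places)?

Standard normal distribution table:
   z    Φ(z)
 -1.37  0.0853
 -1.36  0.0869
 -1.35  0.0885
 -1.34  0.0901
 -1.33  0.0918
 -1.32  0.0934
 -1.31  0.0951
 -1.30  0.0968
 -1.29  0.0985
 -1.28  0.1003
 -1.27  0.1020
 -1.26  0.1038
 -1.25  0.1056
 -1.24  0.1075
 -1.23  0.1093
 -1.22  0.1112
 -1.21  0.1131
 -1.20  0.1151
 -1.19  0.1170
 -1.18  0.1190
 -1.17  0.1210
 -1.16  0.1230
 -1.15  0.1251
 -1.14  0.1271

σ√T = 0.46 × 1.0000 = 0.4600
ln(S/K) + (r − q + σ²/2)T = ln(400/650) + (0.067 − 0.051 + 0.46²/2)·1 = -0.4855 + 0.1218 = -0.3637
d₁ = -0.3637 / 0.4600 = -0.7907 which rounds to -0.79
d₂ = d₁ − σ√T = -0.7907 − 0.4600 = -1.2507 which rounds to -1.25
Pr(exercise) under Q = N(d₂) = 0.1056

0.1056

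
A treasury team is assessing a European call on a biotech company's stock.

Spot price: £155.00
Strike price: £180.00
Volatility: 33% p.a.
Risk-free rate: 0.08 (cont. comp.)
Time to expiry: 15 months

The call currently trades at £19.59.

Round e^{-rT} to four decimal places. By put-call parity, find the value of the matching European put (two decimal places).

£27.45

exp(−rT) = exp(−0.08·1.25) = 0.9048
Put-call parity: C − P = S − K·e^(−rT) = 155 − 180·0.9048 = 155 − 162.8640 = -7.8640
P = C − (C − P) = 19.59 − (-7.8640) = 27.4540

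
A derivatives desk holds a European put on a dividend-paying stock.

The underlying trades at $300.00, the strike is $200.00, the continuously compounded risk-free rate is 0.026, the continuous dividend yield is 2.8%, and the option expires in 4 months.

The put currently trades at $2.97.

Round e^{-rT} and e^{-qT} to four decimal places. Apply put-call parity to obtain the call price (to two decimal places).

exp(−qT) = exp(−0.028·0.3333) = 0.9907;  exp(−rT) = exp(−0.026·0.3333) = 0.9914
Put-call parity: C − P = S·e^(−qT) − K·e^(−rT) = 300·0.9907 − 200·0.9914 = 297.2100 − 198.2800 = 98.9300
C = P + (C − P) = 2.97 + (98.9300) = 101.9000

$101.90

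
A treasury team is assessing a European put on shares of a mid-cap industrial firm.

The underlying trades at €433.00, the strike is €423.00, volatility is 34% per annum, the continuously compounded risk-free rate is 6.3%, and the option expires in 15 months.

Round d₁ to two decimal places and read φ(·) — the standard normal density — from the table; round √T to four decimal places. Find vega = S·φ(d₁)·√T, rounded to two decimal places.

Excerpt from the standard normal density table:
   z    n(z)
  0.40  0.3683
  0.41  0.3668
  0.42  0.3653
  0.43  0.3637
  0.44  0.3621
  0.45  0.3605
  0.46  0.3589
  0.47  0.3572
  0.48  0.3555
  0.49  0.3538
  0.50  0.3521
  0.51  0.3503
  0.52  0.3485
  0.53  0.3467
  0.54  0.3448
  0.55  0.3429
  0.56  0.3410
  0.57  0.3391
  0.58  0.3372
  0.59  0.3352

173.74

T = 1.25;  σ√T = 0.3801
ln(S/K) + (r + σ²/2)T = ln(433/423) + (0.063 + 0.34²/2)·1.25 = 0.0234 + 0.1510 = 0.1744
d₁ = 0.1744 / 0.3801 = 0.4587 which rounds to 0.46
√T = √1.25 = 1.1180
φ(d₁) = φ(0.46) = 0.3589
vega = S·φ(d₁)·√T = 433·0.3589·1.1180 = 173.7413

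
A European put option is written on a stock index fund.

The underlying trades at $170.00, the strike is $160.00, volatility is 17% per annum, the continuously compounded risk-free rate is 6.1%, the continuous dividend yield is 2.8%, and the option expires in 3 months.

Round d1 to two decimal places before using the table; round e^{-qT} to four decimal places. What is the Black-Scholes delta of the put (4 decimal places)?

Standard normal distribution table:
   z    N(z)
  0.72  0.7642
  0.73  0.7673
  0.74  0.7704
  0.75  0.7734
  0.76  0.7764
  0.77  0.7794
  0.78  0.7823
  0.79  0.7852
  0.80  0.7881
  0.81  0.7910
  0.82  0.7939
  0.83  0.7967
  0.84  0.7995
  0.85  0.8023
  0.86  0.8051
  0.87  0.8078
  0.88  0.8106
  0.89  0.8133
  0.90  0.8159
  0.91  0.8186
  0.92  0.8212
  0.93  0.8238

-0.1963

σ√T = 0.17·√0.25 = 0.0850
d₁ = [ln(170/160) + (0.061 − 0.028 + ½·0.17²)·0.25] / (σ√T) = (0.0606 + 0.0119) / 0.0850 = 0.8528 → 0.85
N(d₁) = N(0.85) = 0.8023
Δ_put = e^(−qT)·(N(d₁) − 1) = 0.9930·(0.8023 − 1) = -0.1963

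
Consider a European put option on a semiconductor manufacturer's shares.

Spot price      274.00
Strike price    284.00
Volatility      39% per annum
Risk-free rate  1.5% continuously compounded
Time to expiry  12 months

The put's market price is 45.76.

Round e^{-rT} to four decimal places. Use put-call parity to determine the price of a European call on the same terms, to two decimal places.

39.99

e^(−rT) = e^(−0.015·1) = 0.9851
Put-call parity: C − P = S − K·e^(−rT) = 274 − 284·0.9851 = 274 − 279.7684 = -5.7684
C = P + (C − P) = 45.76 + (-5.7684) = 39.9916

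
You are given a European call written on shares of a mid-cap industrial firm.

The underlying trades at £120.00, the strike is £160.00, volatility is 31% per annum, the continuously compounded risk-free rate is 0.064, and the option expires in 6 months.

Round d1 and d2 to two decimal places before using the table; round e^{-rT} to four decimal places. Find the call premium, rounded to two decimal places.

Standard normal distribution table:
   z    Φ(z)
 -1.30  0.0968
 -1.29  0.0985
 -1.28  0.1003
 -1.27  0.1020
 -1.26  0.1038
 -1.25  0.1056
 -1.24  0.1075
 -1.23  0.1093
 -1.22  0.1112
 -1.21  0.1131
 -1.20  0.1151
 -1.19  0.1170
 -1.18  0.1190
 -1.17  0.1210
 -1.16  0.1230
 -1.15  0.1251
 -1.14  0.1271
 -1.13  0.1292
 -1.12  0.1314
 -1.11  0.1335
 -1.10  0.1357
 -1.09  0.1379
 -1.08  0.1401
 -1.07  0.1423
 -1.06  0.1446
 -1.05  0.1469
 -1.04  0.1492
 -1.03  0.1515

σ√T = 0.31·√0.5 = 0.2192
d₁ = [ln(120/160) + (0.064 + ½·0.31²)·0.5] / (σ√T) = (-0.2877 + 0.0560) / 0.2192 = -1.0568 → -1.06
d₂ = -1.0568 − 0.2192 = -1.2760 → -1.28
e^(−rT) = e^(−0.064·0.5) = 0.9685
N(d₁) = N(-1.06) = 0.1446;  N(d₂) = N(-1.28) = 0.1003
C = 120·0.1446 − 160·0.9685·0.1003 = 17.3520 − 15.5425 = 1.8095

£1.81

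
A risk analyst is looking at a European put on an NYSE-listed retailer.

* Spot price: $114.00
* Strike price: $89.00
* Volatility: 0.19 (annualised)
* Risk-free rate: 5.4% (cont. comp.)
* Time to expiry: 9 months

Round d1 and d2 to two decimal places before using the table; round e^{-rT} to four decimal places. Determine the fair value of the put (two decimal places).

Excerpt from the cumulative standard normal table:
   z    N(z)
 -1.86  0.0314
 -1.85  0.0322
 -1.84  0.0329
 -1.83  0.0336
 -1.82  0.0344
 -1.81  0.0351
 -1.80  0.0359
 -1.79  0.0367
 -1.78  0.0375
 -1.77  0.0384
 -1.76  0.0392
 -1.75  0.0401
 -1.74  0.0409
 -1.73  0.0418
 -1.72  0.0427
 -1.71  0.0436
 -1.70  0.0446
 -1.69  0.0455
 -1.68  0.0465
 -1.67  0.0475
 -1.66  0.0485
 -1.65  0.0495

σ√T = 0.19 × 0.8660 = 0.1645
ln(S/K) + (r + σ²/2)T = ln(114/89) + (0.054 + 0.19²/2)·0.75 = 0.2476 + 0.0540 = 0.3016
d₁ = 0.3016 / 0.1645 = 1.8329 ≈ 1.83
d₂ = d₁ − σ√T = 1.8329 − 0.1645 = 1.6684 ≈ 1.67
e^(−rT) = e^(−0.054·0.75) = 0.9603
N(−d₂) = N(-1.67) = 0.0475;  N(−d₁) = N(-1.83) = 0.0336
P = 89·0.9603·0.0475 − 114·0.0336 = 4.0597 − 3.8304 = 0.2293

$0.23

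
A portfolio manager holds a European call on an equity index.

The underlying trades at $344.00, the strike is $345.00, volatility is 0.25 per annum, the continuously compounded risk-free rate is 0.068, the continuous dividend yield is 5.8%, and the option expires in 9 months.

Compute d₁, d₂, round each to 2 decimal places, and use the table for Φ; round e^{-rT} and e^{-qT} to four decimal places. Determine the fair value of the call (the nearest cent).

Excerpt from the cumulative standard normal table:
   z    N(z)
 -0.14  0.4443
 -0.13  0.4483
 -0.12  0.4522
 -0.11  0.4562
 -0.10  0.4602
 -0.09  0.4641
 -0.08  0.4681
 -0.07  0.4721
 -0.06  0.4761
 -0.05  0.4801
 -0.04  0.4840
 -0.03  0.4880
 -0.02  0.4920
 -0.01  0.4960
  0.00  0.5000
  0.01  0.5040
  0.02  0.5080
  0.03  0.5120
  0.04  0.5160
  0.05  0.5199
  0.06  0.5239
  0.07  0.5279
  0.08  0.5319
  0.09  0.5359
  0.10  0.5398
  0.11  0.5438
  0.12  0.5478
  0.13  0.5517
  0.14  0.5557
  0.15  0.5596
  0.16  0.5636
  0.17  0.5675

$29.54

σ√T = 0.25 × 0.8660 = 0.2165
d₁ = [ln(344/345) + (0.068 − 0.058 + 0.25²/2)·0.75] / 0.2165 = [-0.0029 + 0.0309] / 0.2165 = 0.1295 which rounds to 0.13
d₂ = d₁ − σ√T = 0.1295 − 0.2165 = -0.0870 which rounds to -0.09
e^(−qT) = e^(−0.058·0.75) = 0.9574;  e^(−rT) = e^(−0.068·0.75) = 0.9503
C = 344·0.9574·N(0.13) − 345·0.9503·N(-0.09) = 344·0.9574·0.5517 − 345·0.9503·0.4641 = 181.7000 − 152.1568 = 29.5432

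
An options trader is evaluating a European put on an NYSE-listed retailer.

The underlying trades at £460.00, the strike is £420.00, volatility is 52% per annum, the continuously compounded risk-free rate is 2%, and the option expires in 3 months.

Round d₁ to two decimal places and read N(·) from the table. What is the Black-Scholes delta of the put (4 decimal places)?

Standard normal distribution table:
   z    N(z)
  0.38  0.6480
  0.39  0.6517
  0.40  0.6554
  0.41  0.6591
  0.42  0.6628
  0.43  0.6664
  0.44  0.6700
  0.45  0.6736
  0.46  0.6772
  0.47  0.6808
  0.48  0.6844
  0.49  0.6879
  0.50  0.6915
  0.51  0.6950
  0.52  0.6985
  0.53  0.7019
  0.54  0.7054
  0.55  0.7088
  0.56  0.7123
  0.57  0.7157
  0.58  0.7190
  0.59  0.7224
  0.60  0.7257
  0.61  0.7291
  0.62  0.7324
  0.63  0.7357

σ√T = 0.52·√0.25 = 0.2600
d₁ = [ln(460/420) + (0.02 + 0.52²/2)·0.25] / 0.2600 = [0.0910 + 0.0388] / 0.2600 = 0.4991 ≈ 0.50
N(d₁) = N(0.50) = 0.6915
Δ_put = N(d₁) − 1 = 0.6915 − 1 = -0.3085

-0.3085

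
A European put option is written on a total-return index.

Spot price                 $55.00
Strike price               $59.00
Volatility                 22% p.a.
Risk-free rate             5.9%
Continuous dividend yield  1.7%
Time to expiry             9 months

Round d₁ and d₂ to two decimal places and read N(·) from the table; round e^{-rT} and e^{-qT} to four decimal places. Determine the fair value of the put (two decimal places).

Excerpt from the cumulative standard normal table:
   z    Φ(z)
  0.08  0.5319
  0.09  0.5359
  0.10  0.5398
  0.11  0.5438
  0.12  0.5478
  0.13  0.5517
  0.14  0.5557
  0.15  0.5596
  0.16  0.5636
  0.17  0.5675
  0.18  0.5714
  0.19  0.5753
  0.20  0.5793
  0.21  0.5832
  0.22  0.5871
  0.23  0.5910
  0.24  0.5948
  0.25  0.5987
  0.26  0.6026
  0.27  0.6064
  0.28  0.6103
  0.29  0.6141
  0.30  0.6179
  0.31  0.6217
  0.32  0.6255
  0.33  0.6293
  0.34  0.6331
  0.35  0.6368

T = 0.75;  σ√T = 0.1905
d₁ = [ln(55/59) + (0.059 − 0.017 + ½·0.22²)·0.75] / (σ√T) = (-0.0702 + 0.0496) / 0.1905 = -0.1079 ≈ -0.11
d₂ = -0.1079 − 0.1905 = -0.2984 ≈ -0.30
exp(−qT) = exp(−0.017·0.75) = 0.9873;  exp(−rT) = exp(−0.059·0.75) = 0.9567
P = 59·0.9567·N(0.30) − 55·0.9873·N(0.11) = 59·0.9567·0.6179 − 55·0.9873·0.5438 = 34.8776 − 29.5292 = 5.3484

$5.35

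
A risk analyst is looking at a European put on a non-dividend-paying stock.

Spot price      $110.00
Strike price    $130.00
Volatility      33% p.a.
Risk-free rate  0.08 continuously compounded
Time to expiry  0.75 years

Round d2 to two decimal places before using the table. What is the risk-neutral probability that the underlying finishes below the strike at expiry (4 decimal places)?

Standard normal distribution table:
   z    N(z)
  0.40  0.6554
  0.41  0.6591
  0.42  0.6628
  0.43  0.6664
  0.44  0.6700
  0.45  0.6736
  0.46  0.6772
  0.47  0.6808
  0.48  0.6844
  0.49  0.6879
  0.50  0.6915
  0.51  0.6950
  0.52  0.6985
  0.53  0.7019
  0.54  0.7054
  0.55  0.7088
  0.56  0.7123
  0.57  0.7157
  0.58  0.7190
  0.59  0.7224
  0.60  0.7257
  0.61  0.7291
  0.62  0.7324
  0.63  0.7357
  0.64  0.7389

σ√T = 0.33·√0.75 = 0.2858
d₁ = [ln(110/130) + (0.08 + ½·0.33²)·0.75] / (σ√T) = (-0.1671 + 0.1008) / 0.2858 = -0.2317 → -0.23
d₂ = -0.2317 − 0.2858 = -0.5175 → -0.52
Risk-neutral Pr[S_T < K] = N(−d₂) = N(0.52) = 0.6985

0.6985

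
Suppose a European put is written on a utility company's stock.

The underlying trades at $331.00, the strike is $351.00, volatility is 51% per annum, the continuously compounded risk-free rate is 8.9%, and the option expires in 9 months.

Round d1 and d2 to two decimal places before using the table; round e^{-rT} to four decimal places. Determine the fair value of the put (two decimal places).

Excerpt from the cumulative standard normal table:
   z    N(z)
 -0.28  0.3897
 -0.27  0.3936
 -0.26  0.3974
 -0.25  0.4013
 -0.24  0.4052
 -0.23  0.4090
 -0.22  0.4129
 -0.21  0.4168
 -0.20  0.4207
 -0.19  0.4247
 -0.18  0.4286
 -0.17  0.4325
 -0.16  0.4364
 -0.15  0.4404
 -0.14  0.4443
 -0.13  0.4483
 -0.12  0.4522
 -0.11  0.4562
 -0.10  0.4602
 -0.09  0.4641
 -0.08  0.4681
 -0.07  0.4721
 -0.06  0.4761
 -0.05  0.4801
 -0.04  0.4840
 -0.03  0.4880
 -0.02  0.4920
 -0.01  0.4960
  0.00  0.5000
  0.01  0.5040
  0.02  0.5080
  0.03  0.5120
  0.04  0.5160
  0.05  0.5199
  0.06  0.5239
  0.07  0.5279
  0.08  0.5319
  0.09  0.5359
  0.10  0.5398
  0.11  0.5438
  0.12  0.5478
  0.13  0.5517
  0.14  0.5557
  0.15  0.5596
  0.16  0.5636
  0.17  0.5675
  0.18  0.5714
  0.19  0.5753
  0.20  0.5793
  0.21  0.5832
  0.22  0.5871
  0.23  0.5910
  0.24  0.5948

T = 0.75;  σ√T = 0.4417
d₁ = [ln(331/351) + (0.089 + 0.51²/2)·0.75] / 0.4417 = [-0.0587 + 0.1643] / 0.4417 = 0.2391 → 0.24
d₂ = d₁ − σ√T = 0.2391 − 0.4417 = -0.2025 → -0.20
exp(−rT) = exp(−0.089·0.75) = 0.9354
N(−d₂) = N(0.20) = 0.5793;  N(−d₁) = N(-0.24) = 0.4052
P = 351·0.9354·0.5793 − 331·0.4052 = 190.1989 − 134.1212 = 56.0777

$56.08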